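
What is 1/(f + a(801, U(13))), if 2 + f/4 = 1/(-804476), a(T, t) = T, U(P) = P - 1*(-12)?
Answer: 201119/159487366 ≈ 0.0012610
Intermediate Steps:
U(P) = 12 + P (U(P) = P + 12 = 12 + P)
f = -1608953/201119 (f = -8 + 4/(-804476) = -8 + 4*(-1/804476) = -8 - 1/201119 = -1608953/201119 ≈ -8.0000)
1/(f + a(801, U(13))) = 1/(-1608953/201119 + 801) = 1/(159487366/201119) = 201119/159487366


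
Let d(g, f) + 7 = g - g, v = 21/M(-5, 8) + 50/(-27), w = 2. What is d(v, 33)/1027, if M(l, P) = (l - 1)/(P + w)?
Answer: -7/1027 ≈ -0.0068160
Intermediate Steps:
M(l, P) = (-1 + l)/(2 + P) (M(l, P) = (l - 1)/(P + 2) = (-1 + l)/(2 + P))
v = -995/27 (v = 21/(((-1 - 5)/(2 + 8))) + 50/(-27) = 21/((-6/10)) + 50*(-1/27) = 21/(((⅒)*(-6))) - 50/27 = 21/(-⅗) - 50/27 = 21*(-5/3) - 50/27 = -35 - 50/27 = -995/27 ≈ -36.852)
d(g, f) = -7 (d(g, f) = -7 + (g - g) = -7 + 0 = -7)
d(v, 33)/1027 = -7/1027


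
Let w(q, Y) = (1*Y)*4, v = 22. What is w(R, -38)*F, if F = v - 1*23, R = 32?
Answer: 152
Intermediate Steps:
w(q, Y) = 4*Y (w(q, Y) = Y*4 = 4*Y)
F = -1 (F = 22 - 1*23 = 22 - 23 = -1)
w(R, -38)*F = (4*(-38))*(-1) = -152*(-1) = 152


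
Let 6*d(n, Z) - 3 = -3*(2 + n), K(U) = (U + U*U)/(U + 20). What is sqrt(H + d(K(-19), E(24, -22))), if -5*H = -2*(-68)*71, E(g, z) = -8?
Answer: I*sqrt(210270)/10 ≈ 45.855*I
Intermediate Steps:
H = -9656/5 (H = -(-2*(-68))*71/5 = -136*71/5 = -1/5*9656 = -9656/5 ≈ -1931.2)
K(U) = (U + U**2)/(20 + U)
d(n, Z) = -1/2 - n/2 (d(n, Z) = 1/2 + (-3*(2 + n))/6 = 1/2 + (-6 - 3*n)/6 = 1/2 + (-1 - n/2) = -1/2 - n/2)
sqrt(H + d(K(-19), E(24, -22))) = sqrt(-9656/5 + (-1/2 - (-19)*(1 - 19)/(2*(20 - 19)))) = sqrt(-9656/5 + (-1/2 - (-19)*(-18)/(2*1))) = sqrt(-9656/5 + (-1/2 - (-19)*(-18)/2)) = sqrt(-9656/5 + (-1/2 - 1/2*342)) = sqrt(-9656/5 + (-1/2 - 171)) = sqrt(-9656/5 - 343/2) = sqrt(-21027/10) = I*sqrt(210270)/10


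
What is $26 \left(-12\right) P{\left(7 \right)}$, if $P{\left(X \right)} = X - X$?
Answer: $0$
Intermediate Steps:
$P{\left(X \right)} = 0$
$26 \left(-12\right) P{\left(7 \right)} = 26 \left(-12\right) 0 = \left(-312\right) 0 = 0$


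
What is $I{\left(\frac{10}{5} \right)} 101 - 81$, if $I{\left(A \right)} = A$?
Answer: $121$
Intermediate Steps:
$I{\left(\frac{10}{5} \right)} 101 - 81 = \frac{10}{5} \cdot 101 - 81 = 10 \cdot \frac{1}{5} \cdot 101 - 81 = 2 \cdot 101 - 81 = 202 - 81 = 121$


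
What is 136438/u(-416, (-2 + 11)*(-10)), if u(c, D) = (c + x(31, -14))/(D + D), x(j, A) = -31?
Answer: 8186280/149 ≈ 54942.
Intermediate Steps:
u(c, D) = (-31 + c)/(2*D) (u(c, D) = (c - 31)/(D + D) = (-31 + c)/((2*D)) = (-31 + c)*(1/(2*D)) = (-31 + c)/(2*D))
136438/u(-416, (-2 + 11)*(-10)) = 136438/(((-31 - 416)/(2*(((-2 + 11)*(-10)))))) = 136438/(((½)*(-447)/(9*(-10)))) = 136438/(((½)*(-447)/(-90))) = 136438/(((½)*(-1/90)*(-447))) = 136438/(149/60) = 136438*(60/149) = 8186280/149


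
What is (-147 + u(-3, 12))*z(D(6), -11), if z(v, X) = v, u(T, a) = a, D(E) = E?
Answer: -810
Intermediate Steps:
(-147 + u(-3, 12))*z(D(6), -11) = (-147 + 12)*6 = -135*6 = -810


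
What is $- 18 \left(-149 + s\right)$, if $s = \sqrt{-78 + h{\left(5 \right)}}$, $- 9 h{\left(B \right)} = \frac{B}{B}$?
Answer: $2682 - 6 i \sqrt{703} \approx 2682.0 - 159.08 i$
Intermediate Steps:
$h{\left(B \right)} = - \frac{1}{9}$ ($h{\left(B \right)} = - \frac{B \frac{1}{B}}{9} = \left(- \frac{1}{9}\right) 1 = - \frac{1}{9}$)
$s = \frac{i \sqrt{703}}{3}$ ($s = \sqrt{-78 - \frac{1}{9}} = \sqrt{- \frac{703}{9}} = \frac{i \sqrt{703}}{3} \approx 8.838 i$)
$- 18 \left(-149 + s\right) = - 18 \left(-149 + \frac{i \sqrt{703}}{3}\right) = 2682 - 6 i \sqrt{703}$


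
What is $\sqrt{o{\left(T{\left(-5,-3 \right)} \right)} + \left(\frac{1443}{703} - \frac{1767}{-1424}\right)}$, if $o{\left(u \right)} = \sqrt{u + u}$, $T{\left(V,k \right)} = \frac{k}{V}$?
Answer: $\frac{\sqrt{3767082975 + 228758480 \sqrt{30}}}{33820} \approx 2.095$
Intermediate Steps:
$o{\left(u \right)} = \sqrt{2} \sqrt{u}$ ($o{\left(u \right)} = \sqrt{2 u} = \sqrt{2} \sqrt{u}$)
$\sqrt{o{\left(T{\left(-5,-3 \right)} \right)} + \left(\frac{1443}{703} - \frac{1767}{-1424}\right)} = \sqrt{\sqrt{2} \sqrt{- \frac{3}{-5}} + \left(\frac{1443}{703} - \frac{1767}{-1424}\right)} = \sqrt{\sqrt{2} \sqrt{\left(-3\right) \left(- \frac{1}{5}\right)} + \left(1443 \cdot \frac{1}{703} - - \frac{1767}{1424}\right)} = \sqrt{\sqrt{2} \sqrt{\frac{3}{5}} + \left(\frac{39}{19} + \frac{1767}{1424}\right)} = \sqrt{\sqrt{2} \frac{\sqrt{15}}{5} + \frac{89109}{27056}} = \sqrt{\frac{\sqrt{30}}{5} + \frac{89109}{27056}} = \sqrt{\frac{89109}{27056} + \frac{\sqrt{30}}{5}}$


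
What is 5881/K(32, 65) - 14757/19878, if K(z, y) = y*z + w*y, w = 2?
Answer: 7024129/3660865 ≈ 1.9187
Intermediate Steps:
K(z, y) = 2*y + y*z (K(z, y) = y*z + 2*y = 2*y + y*z)
5881/K(32, 65) - 14757/19878 = 5881/((65*(2 + 32))) - 14757/19878 = 5881/((65*34)) - 14757*1/19878 = 5881/2210 - 4919/6626 = 7024129/3660865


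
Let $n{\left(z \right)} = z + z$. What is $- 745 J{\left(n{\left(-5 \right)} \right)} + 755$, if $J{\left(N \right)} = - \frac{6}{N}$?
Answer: $308$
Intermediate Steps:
$n{\left(z \right)} = 2 z$
$- 745 J{\left(n{\left(-5 \right)} \right)} + 755 = - 745 \left(- \frac{6}{2 \left(-5\right)}\right) + 755 = - 745 \left(- \frac{6}{-10}\right) + 755 = - 745 \left(\left(-6\right) \left(- \frac{1}{10}\right)\right) + 755 = \left(-745\right) \frac{3}{5} + 755 = -447 + 755 = 308$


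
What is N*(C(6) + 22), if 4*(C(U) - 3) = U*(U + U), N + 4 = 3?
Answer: -43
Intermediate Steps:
N = -1 (N = -4 + 3 = -1)
C(U) = 3 + U²/2 (C(U) = 3 + (U*(U + U))/4 = 3 + (U*(2*U))/4 = 3 + (2*U²)/4 = 3 + U²/2)
N*(C(6) + 22) = -((3 + (½)*6²) + 22) = -((3 + (½)*36) + 22) = -((3 + 18) + 22) = -(21 + 22) = -1*43 = -43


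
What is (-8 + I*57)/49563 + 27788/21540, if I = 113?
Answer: 126318622/88965585 ≈ 1.4199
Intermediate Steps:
(-8 + I*57)/49563 + 27788/21540 = (-8 + 113*57)/49563 + 27788/21540 = (-8 + 6441)*(1/49563) + 27788*(1/21540) = 6433*(1/49563) + 6947/5385 = 6433/49563 + 6947/5385 = 126318622/88965585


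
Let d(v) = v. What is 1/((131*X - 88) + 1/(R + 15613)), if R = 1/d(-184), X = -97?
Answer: -2872791/36757360661 ≈ -7.8156e-5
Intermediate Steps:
R = -1/184 (R = 1/(-184) = -1/184 ≈ -0.0054348)
1/((131*X - 88) + 1/(R + 15613)) = 1/((131*(-97) - 88) + 1/(-1/184 + 15613)) = 1/((-12707 - 88) + 1/(2872791/184)) = 1/(-12795 + 184/2872791) = 1/(-36757360661/2872791) = -2872791/36757360661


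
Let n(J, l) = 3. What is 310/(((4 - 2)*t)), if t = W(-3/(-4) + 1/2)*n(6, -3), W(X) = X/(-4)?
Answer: -496/3 ≈ -165.33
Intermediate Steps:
W(X) = -X/4 (W(X) = X*(-¼) = -X/4)
t = -15/16 (t = -(-3/(-4) + 1/2)/4*3 = -(-3*(-¼) + 1*(½))/4*3 = -(¾ + ½)/4*3 = -¼*5/4*3 = -5/16*3 = -15/16 ≈ -0.93750)
310/(((4 - 2)*t)) = 310/(((4 - 2)*(-15/16))) = 310/((2*(-15/16))) = 310/(-15/8) = 310*(-8/15) = -496/3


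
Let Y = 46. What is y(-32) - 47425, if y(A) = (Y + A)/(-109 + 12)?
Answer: -4600239/97 ≈ -47425.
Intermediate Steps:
y(A) = -46/97 - A/97 (y(A) = (46 + A)/(-109 + 12) = (46 + A)/(-97) = (46 + A)*(-1/97) = -46/97 - A/97)
y(-32) - 47425 = (-46/97 - 1/97*(-32)) - 47425 = (-46/97 + 32/97) - 47425 = -14/97 - 47425 = -4600239/97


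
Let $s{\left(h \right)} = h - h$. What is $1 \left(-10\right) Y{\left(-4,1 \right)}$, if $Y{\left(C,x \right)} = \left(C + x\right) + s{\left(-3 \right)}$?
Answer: $30$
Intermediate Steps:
$s{\left(h \right)} = 0$
$Y{\left(C,x \right)} = C + x$ ($Y{\left(C,x \right)} = \left(C + x\right) + 0 = C + x$)
$1 \left(-10\right) Y{\left(-4,1 \right)} = 1 \left(-10\right) \left(-4 + 1\right) = \left(-10\right) \left(-3\right) = 30$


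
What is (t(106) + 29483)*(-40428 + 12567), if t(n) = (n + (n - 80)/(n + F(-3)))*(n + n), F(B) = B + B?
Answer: -36226348833/25 ≈ -1.4491e+9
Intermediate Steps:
F(B) = 2*B
t(n) = 2*n*(n + (-80 + n)/(-6 + n)) (t(n) = (n + (n - 80)/(n + 2*(-3)))*(n + n) = (n + (-80 + n)/(n - 6))*(2*n) = (n + (-80 + n)/(-6 + n))*(2*n) = 2*n*(n + (-80 + n)/(-6 + n)))
(t(106) + 29483)*(-40428 + 12567) = (2*106*(-80 + 106² - 5*106)/(-6 + 106) + 29483)*(-40428 + 12567) = (2*106*(-80 + 11236 - 530)/100 + 29483)*(-27861) = (2*106*(1/100)*10626 + 29483)*(-27861) = (563178/25 + 29483)*(-27861) = (1300253/25)*(-27861) = -36226348833/25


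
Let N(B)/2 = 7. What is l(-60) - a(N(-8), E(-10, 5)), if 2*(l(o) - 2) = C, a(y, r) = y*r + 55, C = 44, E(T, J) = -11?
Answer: 123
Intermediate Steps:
N(B) = 14 (N(B) = 2*7 = 14)
a(y, r) = 55 + r*y (a(y, r) = r*y + 55 = 55 + r*y)
l(o) = 24 (l(o) = 2 + (1/2)*44 = 2 + 22 = 24)
l(-60) - a(N(-8), E(-10, 5)) = 24 - (55 - 11*14) = 24 - (55 - 154) = 24 - 1*(-99) = 24 + 99 = 123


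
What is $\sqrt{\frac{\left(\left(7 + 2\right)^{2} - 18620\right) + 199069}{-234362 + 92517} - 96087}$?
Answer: $\frac{i \sqrt{11626681}}{11} \approx 309.98 i$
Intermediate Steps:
$\sqrt{\frac{\left(\left(7 + 2\right)^{2} - 18620\right) + 199069}{-234362 + 92517} - 96087} = \sqrt{\frac{\left(9^{2} - 18620\right) + 199069}{-141845} - 96087} = \sqrt{\left(\left(81 - 18620\right) + 199069\right) \left(- \frac{1}{141845}\right) - 96087} = \sqrt{\left(-18539 + 199069\right) \left(- \frac{1}{141845}\right) - 96087} = \sqrt{180530 \left(- \frac{1}{141845}\right) - 96087} = \sqrt{- \frac{14}{11} - 96087} = \sqrt{- \frac{1056971}{11}} = \frac{i \sqrt{11626681}}{11}$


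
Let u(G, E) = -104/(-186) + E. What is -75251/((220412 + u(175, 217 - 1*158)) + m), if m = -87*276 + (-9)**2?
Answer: -6998343/18278272 ≈ -0.38288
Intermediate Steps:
u(G, E) = 52/93 + E (u(G, E) = -104*(-1/186) + E = 52/93 + E)
m = -23931 (m = -24012 + 81 = -23931)
-75251/((220412 + u(175, 217 - 1*158)) + m) = -75251/((220412 + (52/93 + (217 - 1*158))) - 23931) = -75251/((220412 + (52/93 + (217 - 158))) - 23931) = -75251/((220412 + (52/93 + 59)) - 23931) = -75251/((220412 + 5539/93) - 23931) = -75251/(20503855/93 - 23931) = -75251/18278272/93 = -75251*93/18278272 = -6998343/18278272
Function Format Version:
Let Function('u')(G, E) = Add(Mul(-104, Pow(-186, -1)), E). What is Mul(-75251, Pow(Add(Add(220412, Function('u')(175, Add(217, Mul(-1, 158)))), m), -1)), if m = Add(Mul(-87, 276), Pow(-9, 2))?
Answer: Rational(-6998343, 18278272) ≈ -0.38288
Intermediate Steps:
Function('u')(G, E) = Add(Rational(52, 93), E) (Function('u')(G, E) = Add(Mul(-104, Rational(-1, 186)), E) = Add(Rational(52, 93), E))
m = -23931 (m = Add(-24012, 81) = -23931)
Mul(-75251, Pow(Add(Add(220412, Function('u')(175, Add(217, Mul(-1, 158)))), m), -1)) = Mul(-75251, Pow(Add(Add(220412, Add(Rational(52, 93), Add(217, Mul(-1, 158)))), -23931), -1)) = Mul(-75251, Pow(Add(Add(220412, Add(Rational(52, 93), Add(217, -158))), -23931), -1)) = Mul(-75251, Pow(Add(Add(220412, Add(Rational(52, 93), 59)), -23931), -1)) = Mul(-75251, Pow(Add(Add(220412, Rational(5539, 93)), -23931), -1)) = Mul(-75251, Pow(Add(Rational(20503855, 93), -23931), -1)) = Mul(-75251, Pow(Rational(18278272, 93), -1)) = Mul(-75251, Rational(93, 18278272)) = Rational(-6998343, 18278272)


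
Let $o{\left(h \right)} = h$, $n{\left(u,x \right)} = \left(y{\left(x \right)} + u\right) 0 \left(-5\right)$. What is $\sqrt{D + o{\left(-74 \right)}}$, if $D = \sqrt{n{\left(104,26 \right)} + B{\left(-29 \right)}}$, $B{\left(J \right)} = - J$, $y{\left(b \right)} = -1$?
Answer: $\sqrt{-74 + \sqrt{29}} \approx 8.2834 i$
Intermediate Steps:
$n{\left(u,x \right)} = 0$ ($n{\left(u,x \right)} = \left(-1 + u\right) 0 \left(-5\right) = \left(-1 + u\right) 0 = 0$)
$D = \sqrt{29}$ ($D = \sqrt{0 - -29} = \sqrt{0 + 29} = \sqrt{29} \approx 5.3852$)
$\sqrt{D + o{\left(-74 \right)}} = \sqrt{\sqrt{29} - 74} = \sqrt{-74 + \sqrt{29}}$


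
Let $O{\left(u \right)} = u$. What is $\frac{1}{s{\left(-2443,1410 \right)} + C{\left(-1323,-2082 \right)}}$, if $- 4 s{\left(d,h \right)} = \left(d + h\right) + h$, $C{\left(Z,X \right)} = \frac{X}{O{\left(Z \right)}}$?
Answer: $- \frac{1764}{163481} \approx -0.01079$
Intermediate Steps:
$C{\left(Z,X \right)} = \frac{X}{Z}$
$s{\left(d,h \right)} = - \frac{h}{2} - \frac{d}{4}$ ($s{\left(d,h \right)} = - \frac{\left(d + h\right) + h}{4} = - \frac{d + 2 h}{4} = - \frac{h}{2} - \frac{d}{4}$)
$\frac{1}{s{\left(-2443,1410 \right)} + C{\left(-1323,-2082 \right)}} = \frac{1}{\left(\left(- \frac{1}{2}\right) 1410 - - \frac{2443}{4}\right) - \frac{2082}{-1323}} = \frac{1}{\left(-705 + \frac{2443}{4}\right) - - \frac{694}{441}} = \frac{1}{- \frac{377}{4} + \frac{694}{441}} = \frac{1}{- \frac{163481}{1764}} = - \frac{1764}{163481}$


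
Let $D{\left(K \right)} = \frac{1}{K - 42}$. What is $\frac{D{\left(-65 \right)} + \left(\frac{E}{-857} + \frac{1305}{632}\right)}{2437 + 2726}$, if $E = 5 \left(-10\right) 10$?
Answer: $\frac{152937571}{299215304184} \approx 0.00051113$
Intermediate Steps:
$E = -500$ ($E = \left(-50\right) 10 = -500$)
$D{\left(K \right)} = \frac{1}{-42 + K}$
$\frac{D{\left(-65 \right)} + \left(\frac{E}{-857} + \frac{1305}{632}\right)}{2437 + 2726} = \frac{\frac{1}{-42 - 65} + \left(- \frac{500}{-857} + \frac{1305}{632}\right)}{2437 + 2726} = \frac{\frac{1}{-107} + \left(\left(-500\right) \left(- \frac{1}{857}\right) + 1305 \cdot \frac{1}{632}\right)}{5163} = \left(- \frac{1}{107} + \left(\frac{500}{857} + \frac{1305}{632}\right)\right) \frac{1}{5163} = \left(- \frac{1}{107} + \frac{1434385}{541624}\right) \frac{1}{5163} = \frac{152937571}{57953768} \cdot \frac{1}{5163} = \frac{152937571}{299215304184}$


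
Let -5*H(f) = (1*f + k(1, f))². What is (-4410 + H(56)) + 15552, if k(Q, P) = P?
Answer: 43166/5 ≈ 8633.2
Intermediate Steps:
H(f) = -4*f²/5 (H(f) = -(1*f + f)²/5 = -(f + f)²/5 = -4*f²/5)
(-4410 + H(56)) + 15552 = (-4410 - ⅘*56²) + 15552 = (-4410 - ⅘*3136) + 15552 = (-4410 - 12544/5) + 15552 = -34594/5 + 15552 = 43166/5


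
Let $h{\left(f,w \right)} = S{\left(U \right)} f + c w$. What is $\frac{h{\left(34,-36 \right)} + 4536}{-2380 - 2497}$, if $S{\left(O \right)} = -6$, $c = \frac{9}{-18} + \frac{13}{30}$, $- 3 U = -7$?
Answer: $- \frac{21672}{24385} \approx -0.88874$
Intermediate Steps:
$U = \frac{7}{3}$ ($U = \left(- \frac{1}{3}\right) \left(-7\right) = \frac{7}{3} \approx 2.3333$)
$c = - \frac{1}{15}$ ($c = 9 \left(- \frac{1}{18}\right) + 13 \cdot \frac{1}{30} = - \frac{1}{2} + \frac{13}{30} = - \frac{1}{15} \approx -0.066667$)
$h{\left(f,w \right)} = - 6 f - \frac{w}{15}$
$\frac{h{\left(34,-36 \right)} + 4536}{-2380 - 2497} = \frac{\left(\left(-6\right) 34 - - \frac{12}{5}\right) + 4536}{-2380 - 2497} = \frac{\left(-204 + \frac{12}{5}\right) + 4536}{-4877} = \left(- \frac{1008}{5} + 4536\right) \left(- \frac{1}{4877}\right) = \frac{21672}{5} \left(- \frac{1}{4877}\right) = - \frac{21672}{24385}$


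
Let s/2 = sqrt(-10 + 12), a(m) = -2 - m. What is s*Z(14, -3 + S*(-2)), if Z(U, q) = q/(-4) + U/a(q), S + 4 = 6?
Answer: 91*sqrt(2)/10 ≈ 12.869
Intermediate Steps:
S = 2 (S = -4 + 6 = 2)
Z(U, q) = -q/4 + U/(-2 - q) (Z(U, q) = q/(-4) + U/(-2 - q) = q*(-1/4) + U/(-2 - q) = -q/4 + U/(-2 - q))
s = 2*sqrt(2) (s = 2*sqrt(-10 + 12) = 2*sqrt(2) ≈ 2.8284)
s*Z(14, -3 + S*(-2)) = (2*sqrt(2))*((-1*14 - (-3 + 2*(-2))*(2 + (-3 + 2*(-2)))/4)/(2 + (-3 + 2*(-2)))) = (2*sqrt(2))*((-14 - (-3 - 4)*(2 + (-3 - 4))/4)/(2 + (-3 - 4))) = (2*sqrt(2))*((-14 - 1/4*(-7)*(2 - 7))/(2 - 7)) = (2*sqrt(2))*((-14 - 1/4*(-7)*(-5))/(-5)) = (2*sqrt(2))*(-(-14 - 35/4)/5) = (2*sqrt(2))*(-1/5*(-91/4)) = (2*sqrt(2))*(91/20) = 91*sqrt(2)/10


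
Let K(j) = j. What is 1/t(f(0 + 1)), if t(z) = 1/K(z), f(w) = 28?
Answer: 28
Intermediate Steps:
t(z) = 1/z
1/t(f(0 + 1)) = 1/(1/28) = 28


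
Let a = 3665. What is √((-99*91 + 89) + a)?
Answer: I*√5255 ≈ 72.491*I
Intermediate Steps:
√((-99*91 + 89) + a) = √((-99*91 + 89) + 3665) = √((-9009 + 89) + 3665) = √(-8920 + 3665) = √(-5255) = I*√5255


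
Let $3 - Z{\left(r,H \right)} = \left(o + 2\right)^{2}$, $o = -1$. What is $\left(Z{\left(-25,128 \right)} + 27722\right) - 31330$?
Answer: $-3606$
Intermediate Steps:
$Z{\left(r,H \right)} = 2$ ($Z{\left(r,H \right)} = 3 - \left(-1 + 2\right)^{2} = 3 - 1^{2} = 3 - 1 = 2$)
$\left(Z{\left(-25,128 \right)} + 27722\right) - 31330 = \left(2 + 27722\right) - 31330 = 27724 - 31330 = -3606$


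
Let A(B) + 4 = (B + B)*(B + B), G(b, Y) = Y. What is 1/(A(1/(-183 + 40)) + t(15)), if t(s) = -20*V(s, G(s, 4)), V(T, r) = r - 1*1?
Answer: -20449/1308732 ≈ -0.015625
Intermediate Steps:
V(T, r) = -1 + r (V(T, r) = r - 1 = -1 + r)
t(s) = -60 (t(s) = -20*(-1 + 4) = -20*3 = -60)
A(B) = -4 + 4*B² (A(B) = -4 + (B + B)*(B + B) = -4 + (2*B)*(2*B) = -4 + 4*B²)
1/(A(1/(-183 + 40)) + t(15)) = 1/((-4 + 4*(1/(-183 + 40))²) - 60) = 1/((-4 + 4*(1/(-143))²) - 60) = 1/((-4 + 4*(-1/143)²) - 60) = 1/((-4 + 4*(1/20449)) - 60) = 1/((-4 + 4/20449) - 60) = 1/(-81792/20449 - 60) = 1/(-1308732/20449) = -20449/1308732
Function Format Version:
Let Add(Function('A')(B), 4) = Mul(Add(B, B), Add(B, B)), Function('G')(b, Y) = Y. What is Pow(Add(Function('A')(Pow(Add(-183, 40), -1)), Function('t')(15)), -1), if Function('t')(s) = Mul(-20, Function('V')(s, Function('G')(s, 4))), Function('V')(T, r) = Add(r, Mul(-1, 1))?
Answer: Rational(-20449, 1308732) ≈ -0.015625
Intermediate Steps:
Function('V')(T, r) = Add(-1, r) (Function('V')(T, r) = Add(r, -1) = Add(-1, r))
Function('t')(s) = -60 (Function('t')(s) = Mul(-20, Add(-1, 4)) = Mul(-20, 3) = -60)
Function('A')(B) = Add(-4, Mul(4, Pow(B, 2))) (Function('A')(B) = Add(-4, Mul(Add(B, B), Add(B, B))) = Add(-4, Mul(Mul(2, B), Mul(2, B))) = Add(-4, Mul(4, Pow(B, 2))))
Pow(Add(Function('A')(Pow(Add(-183, 40), -1)), Function('t')(15)), -1) = Pow(Add(Add(-4, Mul(4, Pow(Pow(Add(-183, 40), -1), 2))), -60), -1) = Pow(Add(Add(-4, Mul(4, Pow(Pow(-143, -1), 2))), -60), -1) = Pow(Add(Add(-4, Mul(4, Pow(Rational(-1, 143), 2))), -60), -1) = Pow(Add(Add(-4, Mul(4, Rational(1, 20449))), -60), -1) = Pow(Add(Add(-4, Rational(4, 20449)), -60), -1) = Pow(Add(Rational(-81792, 20449), -60), -1) = Pow(Rational(-1308732, 20449), -1) = Rational(-20449, 1308732)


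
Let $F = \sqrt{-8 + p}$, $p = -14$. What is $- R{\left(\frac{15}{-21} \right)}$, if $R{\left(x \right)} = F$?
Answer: $- i \sqrt{22} \approx - 4.6904 i$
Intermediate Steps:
$F = i \sqrt{22}$ ($F = \sqrt{-8 - 14} = \sqrt{-22} = i \sqrt{22} \approx 4.6904 i$)
$R{\left(x \right)} = i \sqrt{22}$
$- R{\left(\frac{15}{-21} \right)} = - i \sqrt{22}$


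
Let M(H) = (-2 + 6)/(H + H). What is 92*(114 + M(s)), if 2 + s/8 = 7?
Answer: 52463/5 ≈ 10493.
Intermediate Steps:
s = 40 (s = -16 + 8*7 = -16 + 56 = 40)
M(H) = 2/H (M(H) = 4/((2*H)) = 4*(1/(2*H)) = 2/H)
92*(114 + M(s)) = 92*(114 + 2/40) = 92*(114 + 2*(1/40)) = 92*(114 + 1/20) = 92*(2281/20) = 52463/5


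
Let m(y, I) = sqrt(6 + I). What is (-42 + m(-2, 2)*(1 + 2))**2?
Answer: 1836 - 504*sqrt(2) ≈ 1123.2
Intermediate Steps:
(-42 + m(-2, 2)*(1 + 2))**2 = (-42 + sqrt(6 + 2)*(1 + 2))**2 = (-42 + sqrt(8)*3)**2 = (-42 + (2*sqrt(2))*3)**2 = (-42 + 6*sqrt(2))**2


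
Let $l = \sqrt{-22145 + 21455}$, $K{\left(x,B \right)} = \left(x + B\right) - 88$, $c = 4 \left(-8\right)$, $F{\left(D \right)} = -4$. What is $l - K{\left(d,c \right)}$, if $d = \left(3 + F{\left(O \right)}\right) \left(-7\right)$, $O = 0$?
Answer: $113 + i \sqrt{690} \approx 113.0 + 26.268 i$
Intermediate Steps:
$c = -32$
$d = 7$ ($d = \left(3 - 4\right) \left(-7\right) = \left(-1\right) \left(-7\right) = 7$)
$K{\left(x,B \right)} = -88 + B + x$ ($K{\left(x,B \right)} = \left(B + x\right) - 88 = -88 + B + x$)
$l = i \sqrt{690}$ ($l = \sqrt{-690} = i \sqrt{690} \approx 26.268 i$)
$l - K{\left(d,c \right)} = i \sqrt{690} - \left(-88 - 32 + 7\right) = i \sqrt{690} - -113 = i \sqrt{690} + 113 = 113 + i \sqrt{690}$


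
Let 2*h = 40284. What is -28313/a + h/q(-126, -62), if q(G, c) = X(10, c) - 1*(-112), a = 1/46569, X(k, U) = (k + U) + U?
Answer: -1318518168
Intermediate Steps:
h = 20142 (h = (½)*40284 = 20142)
X(k, U) = k + 2*U (X(k, U) = (U + k) + U = k + 2*U)
a = 1/46569 ≈ 2.1474e-5
q(G, c) = 122 + 2*c (q(G, c) = (10 + 2*c) - 1*(-112) = (10 + 2*c) + 112 = 122 + 2*c)
-28313/a + h/q(-126, -62) = -28313/1/46569 + 20142/(122 + 2*(-62)) = -28313*46569 + 20142/(122 - 124) = -1318508097 + 20142/(-2) = -1318508097 + 20142*(-½) = -1318508097 - 10071 = -1318518168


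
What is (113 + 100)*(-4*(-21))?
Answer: 17892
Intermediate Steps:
(113 + 100)*(-4*(-21)) = 213*84 = 17892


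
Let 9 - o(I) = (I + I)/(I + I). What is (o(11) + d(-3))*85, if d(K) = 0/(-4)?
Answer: 680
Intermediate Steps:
o(I) = 8 (o(I) = 9 - (I + I)/(I + I) = 9 - 2*I/(2*I) = 9 - 2*I*1/(2*I) = 9 - 1*1 = 9 - 1 = 8)
d(K) = 0 (d(K) = 0*(-¼) = 0)
(o(11) + d(-3))*85 = (8 + 0)*85 = 8*85 = 680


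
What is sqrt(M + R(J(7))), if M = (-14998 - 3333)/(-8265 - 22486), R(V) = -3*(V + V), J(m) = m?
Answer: I*sqrt(74012309)/1337 ≈ 6.4346*I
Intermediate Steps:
R(V) = -6*V
M = 797/1337 (M = -18331/(-30751) = -18331*(-1/30751) = 797/1337 ≈ 0.59611)
sqrt(M + R(J(7))) = sqrt(797/1337 - 6*7) = sqrt(797/1337 - 42) = sqrt(-55357/1337) = I*sqrt(74012309)/1337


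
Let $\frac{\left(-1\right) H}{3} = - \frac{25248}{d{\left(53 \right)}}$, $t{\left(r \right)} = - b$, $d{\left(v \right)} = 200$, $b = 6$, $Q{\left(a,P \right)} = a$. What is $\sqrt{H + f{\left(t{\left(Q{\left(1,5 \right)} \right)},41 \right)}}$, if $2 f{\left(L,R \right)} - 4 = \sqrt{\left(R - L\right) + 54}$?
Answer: $\frac{\sqrt{38072 + 50 \sqrt{101}}}{10} \approx 19.64$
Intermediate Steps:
$t{\left(r \right)} = -6$ ($t{\left(r \right)} = \left(-1\right) 6 = -6$)
$f{\left(L,R \right)} = 2 + \frac{\sqrt{54 + R - L}}{2}$ ($f{\left(L,R \right)} = 2 + \frac{\sqrt{\left(R - L\right) + 54}}{2} = 2 + \frac{\sqrt{54 + R - L}}{2}$)
$H = \frac{9468}{25}$ ($H = - 3 \left(- \frac{25248}{200}\right) = - 3 \left(\left(-25248\right) \frac{1}{200}\right) = \left(-3\right) \left(- \frac{3156}{25}\right) = \frac{9468}{25} \approx 378.72$)
$\sqrt{H + f{\left(t{\left(Q{\left(1,5 \right)} \right)},41 \right)}} = \sqrt{\frac{9468}{25} + \left(2 + \frac{\sqrt{54 + 41 - -6}}{2}\right)} = \sqrt{\frac{9468}{25} + \left(2 + \frac{\sqrt{54 + 41 + 6}}{2}\right)} = \sqrt{\frac{9468}{25} + \left(2 + \frac{\sqrt{101}}{2}\right)} = \sqrt{\frac{9518}{25} + \frac{\sqrt{101}}{2}}$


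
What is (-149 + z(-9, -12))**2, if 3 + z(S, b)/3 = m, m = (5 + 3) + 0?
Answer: 17956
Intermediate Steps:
m = 8 (m = 8 + 0 = 8)
z(S, b) = 15 (z(S, b) = -9 + 3*8 = -9 + 24 = 15)
(-149 + z(-9, -12))**2 = (-149 + 15)**2 = (-134)**2 = 17956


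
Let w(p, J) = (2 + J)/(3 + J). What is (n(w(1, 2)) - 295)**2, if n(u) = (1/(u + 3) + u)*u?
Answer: 19521957841/225625 ≈ 86524.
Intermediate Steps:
w(p, J) = (2 + J)/(3 + J)
n(u) = u*(u + 1/(3 + u)) (n(u) = (1/(3 + u) + u)*u = (u + 1/(3 + u))*u = u*(u + 1/(3 + u)))
(n(w(1, 2)) - 295)**2 = (((2 + 2)/(3 + 2))*(1 + ((2 + 2)/(3 + 2))**2 + 3*((2 + 2)/(3 + 2)))/(3 + (2 + 2)/(3 + 2)) - 295)**2 = ((4/5)*(1 + (4/5)**2 + 3*(4/5))/(3 + 4/5) - 295)**2 = (((1/5)*4)*(1 + ((1/5)*4)**2 + 3*((1/5)*4))/(3 + (1/5)*4) - 295)**2 = (4*(1 + (4/5)**2 + 3*(4/5))/(5*(3 + 4/5)) - 295)**2 = (4*(1 + 16/25 + 12/5)/(5*(19/5)) - 295)**2 = ((4/5)*(5/19)*(101/25) - 295)**2 = (404/475 - 295)**2 = (-139721/475)**2 = 19521957841/225625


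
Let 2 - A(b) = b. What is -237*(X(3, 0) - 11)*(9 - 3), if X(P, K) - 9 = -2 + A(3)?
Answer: 7110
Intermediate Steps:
A(b) = 2 - b
X(P, K) = 6 (X(P, K) = 9 + (-2 + (2 - 1*3)) = 9 + (-2 + (2 - 3)) = 9 + (-2 - 1) = 9 - 3 = 6)
-237*(X(3, 0) - 11)*(9 - 3) = -237*(6 - 11)*(9 - 3) = -(-1185)*6 = -237*(-30) = 7110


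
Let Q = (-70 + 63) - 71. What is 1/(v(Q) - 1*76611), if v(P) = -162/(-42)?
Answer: -7/536250 ≈ -1.3054e-5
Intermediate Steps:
Q = -78 (Q = -7 - 71 = -78)
v(P) = 27/7 (v(P) = -162*(-1/42) = 27/7)
1/(v(Q) - 1*76611) = 1/(27/7 - 1*76611) = 1/(27/7 - 76611) = 1/(-536250/7) = -7/536250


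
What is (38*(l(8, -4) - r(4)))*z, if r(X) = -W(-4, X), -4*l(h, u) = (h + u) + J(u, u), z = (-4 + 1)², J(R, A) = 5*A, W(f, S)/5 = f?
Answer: -5472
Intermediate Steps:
W(f, S) = 5*f
z = 9 (z = (-3)² = 9)
l(h, u) = -3*u/2 - h/4 (l(h, u) = -((h + u) + 5*u)/4 = -(h + 6*u)/4 = -3*u/2 - h/4)
r(X) = 20 (r(X) = -5*(-4) = -1*(-20) = 20)
(38*(l(8, -4) - r(4)))*z = (38*((-3/2*(-4) - ¼*8) - 1*20))*9 = (38*((6 - 2) - 20))*9 = (38*(4 - 20))*9 = (38*(-16))*9 = -608*9 = -5472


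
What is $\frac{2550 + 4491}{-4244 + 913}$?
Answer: $- \frac{7041}{3331} \approx -2.1138$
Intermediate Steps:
$\frac{2550 + 4491}{-4244 + 913} = \frac{7041}{-3331} = 7041 \left(- \frac{1}{3331}\right) = - \frac{7041}{3331}$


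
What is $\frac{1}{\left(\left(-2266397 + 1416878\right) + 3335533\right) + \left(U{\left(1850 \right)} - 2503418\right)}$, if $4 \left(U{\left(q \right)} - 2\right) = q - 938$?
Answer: $- \frac{1}{17174} \approx -5.8228 \cdot 10^{-5}$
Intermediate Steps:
$U{\left(q \right)} = - \frac{465}{2} + \frac{q}{4}$ ($U{\left(q \right)} = 2 + \frac{q - 938}{4} = 2 + \frac{-938 + q}{4} = 2 + \left(- \frac{469}{2} + \frac{q}{4}\right) = - \frac{465}{2} + \frac{q}{4}$)
$\frac{1}{\left(\left(-2266397 + 1416878\right) + 3335533\right) + \left(U{\left(1850 \right)} - 2503418\right)} = \frac{1}{\left(\left(-2266397 + 1416878\right) + 3335533\right) + \left(\left(- \frac{465}{2} + \frac{1}{4} \cdot 1850\right) - 2503418\right)} = \frac{1}{\left(-849519 + 3335533\right) + \left(\left(- \frac{465}{2} + \frac{925}{2}\right) - 2503418\right)} = \frac{1}{2486014 + \left(230 - 2503418\right)} = \frac{1}{2486014 - 2503188} = \frac{1}{-17174} = - \frac{1}{17174}$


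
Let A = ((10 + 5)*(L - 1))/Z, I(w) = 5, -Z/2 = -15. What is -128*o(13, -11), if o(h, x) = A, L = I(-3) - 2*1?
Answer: -128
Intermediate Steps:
Z = 30 (Z = -2*(-15) = 30)
L = 3 (L = 5 - 2*1 = 5 - 2 = 3)
A = 1 (A = ((10 + 5)*(3 - 1))/30 = (15*2)*(1/30) = 30*(1/30) = 1)
o(h, x) = 1
-128*o(13, -11) = -128*1 = -128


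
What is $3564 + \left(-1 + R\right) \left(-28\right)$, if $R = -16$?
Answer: $4040$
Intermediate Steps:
$3564 + \left(-1 + R\right) \left(-28\right) = 3564 + \left(-1 - 16\right) \left(-28\right) = 3564 - -476 = 3564 + 476 = 4040$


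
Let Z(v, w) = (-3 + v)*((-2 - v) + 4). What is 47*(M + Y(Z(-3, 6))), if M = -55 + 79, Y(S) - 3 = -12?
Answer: 705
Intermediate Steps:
Z(v, w) = (-3 + v)*(2 - v)
Y(S) = -9 (Y(S) = 3 - 12 = -9)
M = 24
47*(M + Y(Z(-3, 6))) = 47*(24 - 9) = 47*15 = 705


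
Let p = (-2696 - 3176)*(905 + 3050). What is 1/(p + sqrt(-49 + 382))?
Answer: -23223760/539343028537267 - 3*sqrt(37)/539343028537267 ≈ -4.3059e-8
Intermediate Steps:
p = -23223760 (p = -5872*3955 = -23223760)
1/(p + sqrt(-49 + 382)) = 1/(-23223760 + sqrt(-49 + 382)) = 1/(-23223760 + sqrt(333)) = 1/(-23223760 + 3*sqrt(37))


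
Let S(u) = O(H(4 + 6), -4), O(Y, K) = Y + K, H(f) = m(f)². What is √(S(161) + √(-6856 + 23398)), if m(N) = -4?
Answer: √(12 + 3*√1838) ≈ 11.858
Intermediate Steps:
H(f) = 16 (H(f) = (-4)² = 16)
O(Y, K) = K + Y
S(u) = 12 (S(u) = -4 + 16 = 12)
√(S(161) + √(-6856 + 23398)) = √(12 + √(-6856 + 23398)) = √(12 + √16542) = √(12 + 3*√1838)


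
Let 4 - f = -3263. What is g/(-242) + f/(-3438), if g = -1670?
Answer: 275047/46222 ≈ 5.9506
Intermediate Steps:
f = 3267 (f = 4 - 1*(-3263) = 4 + 3263 = 3267)
g/(-242) + f/(-3438) = -1670/(-242) + 3267/(-3438) = -1670*(-1/242) + 3267*(-1/3438) = 835/121 - 363/382 = 275047/46222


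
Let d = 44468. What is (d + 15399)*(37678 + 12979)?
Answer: 3032682619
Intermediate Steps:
(d + 15399)*(37678 + 12979) = (44468 + 15399)*(37678 + 12979) = 59867*50657 = 3032682619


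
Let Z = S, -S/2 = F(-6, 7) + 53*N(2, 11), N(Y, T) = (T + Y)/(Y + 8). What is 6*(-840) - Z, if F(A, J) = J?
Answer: -24441/5 ≈ -4888.2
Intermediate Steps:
N(Y, T) = (T + Y)/(8 + Y)
S = -759/5 (S = -2*(7 + 53*((11 + 2)/(8 + 2))) = -2*(7 + 53*(13/10)) = -2*(7 + 689/10) = -2*759/10 = -759/5 ≈ -151.80)
Z = -759/5 ≈ -151.80
6*(-840) - Z = 6*(-840) - 1*(-759/5) = -5040 + 759/5 = -24441/5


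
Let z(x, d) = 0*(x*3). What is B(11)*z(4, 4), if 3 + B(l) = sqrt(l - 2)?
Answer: 0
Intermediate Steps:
z(x, d) = 0 (z(x, d) = 0*(3*x) = 0)
B(l) = -3 + sqrt(-2 + l) (B(l) = -3 + sqrt(l - 2) = -3 + sqrt(-2 + l))
B(11)*z(4, 4) = (-3 + sqrt(-2 + 11))*0 = (-3 + sqrt(9))*0 = (-3 + 3)*0 = 0*0 = 0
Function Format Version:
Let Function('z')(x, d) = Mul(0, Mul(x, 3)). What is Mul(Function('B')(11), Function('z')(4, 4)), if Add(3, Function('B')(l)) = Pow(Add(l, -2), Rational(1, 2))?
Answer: 0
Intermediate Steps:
Function('z')(x, d) = 0 (Function('z')(x, d) = Mul(0, Mul(3, x)) = 0)
Function('B')(l) = Add(-3, Pow(Add(-2, l), Rational(1, 2))) (Function('B')(l) = Add(-3, Pow(Add(l, -2), Rational(1, 2))) = Add(-3, Pow(Add(-2, l), Rational(1, 2))))
Mul(Function('B')(11), Function('z')(4, 4)) = Mul(Add(-3, Pow(Add(-2, 11), Rational(1, 2))), 0) = Mul(Add(-3, Pow(9, Rational(1, 2))), 0) = Mul(Add(-3, 3), 0) = Mul(0, 0) = 0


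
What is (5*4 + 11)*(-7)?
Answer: -217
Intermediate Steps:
(5*4 + 11)*(-7) = (20 + 11)*(-7) = 31*(-7) = -217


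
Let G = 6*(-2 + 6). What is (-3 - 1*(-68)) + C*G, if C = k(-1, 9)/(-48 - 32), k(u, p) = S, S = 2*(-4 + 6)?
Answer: 319/5 ≈ 63.800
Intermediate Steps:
S = 4 (S = 2*2 = 4)
k(u, p) = 4
G = 24 (G = 6*4 = 24)
C = -1/20 (C = 4/(-48 - 32) = 4/(-80) = 4*(-1/80) = -1/20 ≈ -0.050000)
(-3 - 1*(-68)) + C*G = (-3 - 1*(-68)) - 1/20*24 = (-3 + 68) - 6/5 = 65 - 6/5 = 319/5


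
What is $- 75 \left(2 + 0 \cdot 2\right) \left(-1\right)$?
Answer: $150$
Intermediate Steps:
$- 75 \left(2 + 0 \cdot 2\right) \left(-1\right) = - 75 \left(2 + 0\right) \left(-1\right) = \left(-75\right) 2 \left(-1\right) = \left(-150\right) \left(-1\right) = 150$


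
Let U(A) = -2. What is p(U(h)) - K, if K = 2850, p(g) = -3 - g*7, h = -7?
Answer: -2839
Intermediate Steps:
p(g) = -3 - 7*g
p(U(h)) - K = (-3 - 7*(-2)) - 1*2850 = (-3 + 14) - 2850 = 11 - 2850 = -2839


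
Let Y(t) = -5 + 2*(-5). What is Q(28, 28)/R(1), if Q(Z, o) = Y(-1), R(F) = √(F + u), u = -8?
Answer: 15*I*√7/7 ≈ 5.6695*I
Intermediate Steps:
R(F) = √(-8 + F) (R(F) = √(F - 8) = √(-8 + F))
Y(t) = -15 (Y(t) = -5 - 10 = -15)
Q(Z, o) = -15
Q(28, 28)/R(1) = -15/√(-8 + 1) = -15*(-I*√7/7) = -(-15)*I*√7/7 = 15*I*√7/7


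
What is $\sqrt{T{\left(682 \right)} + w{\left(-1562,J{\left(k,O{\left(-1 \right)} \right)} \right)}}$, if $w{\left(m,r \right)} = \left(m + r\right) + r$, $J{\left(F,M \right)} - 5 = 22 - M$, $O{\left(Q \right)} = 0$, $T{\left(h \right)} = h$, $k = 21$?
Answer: $i \sqrt{826} \approx 28.74 i$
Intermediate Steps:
$J{\left(F,M \right)} = 27 - M$ ($J{\left(F,M \right)} = 5 - \left(-22 + M\right) = 27 - M$)
$w{\left(m,r \right)} = m + 2 r$
$\sqrt{T{\left(682 \right)} + w{\left(-1562,J{\left(k,O{\left(-1 \right)} \right)} \right)}} = \sqrt{682 - \left(1562 - 2 \left(27 - 0\right)\right)} = \sqrt{682 - \left(1562 - 2 \left(27 + 0\right)\right)} = \sqrt{682 + \left(-1562 + 2 \cdot 27\right)} = \sqrt{682 + \left(-1562 + 54\right)} = \sqrt{682 - 1508} = \sqrt{-826} = i \sqrt{826}$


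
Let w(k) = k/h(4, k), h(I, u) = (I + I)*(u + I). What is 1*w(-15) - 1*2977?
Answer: -261961/88 ≈ -2976.8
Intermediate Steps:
h(I, u) = 2*I*(I + u) (h(I, u) = (2*I)*(I + u) = 2*I*(I + u))
w(k) = k/(32 + 8*k) (w(k) = k/((2*4*(4 + k))) = k/(32 + 8*k))
1*w(-15) - 1*2977 = 1*((⅛)*(-15)/(4 - 15)) - 1*2977 = 1*((⅛)*(-15)/(-11)) - 2977 = 1*((⅛)*(-15)*(-1/11)) - 2977 = 1*(15/88) - 2977 = 15/88 - 2977 = -261961/88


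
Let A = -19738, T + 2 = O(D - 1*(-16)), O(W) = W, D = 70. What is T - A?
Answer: 19822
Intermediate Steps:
T = 84 (T = -2 + (70 - 1*(-16)) = -2 + (70 + 16) = -2 + 86 = 84)
T - A = 84 - 1*(-19738) = 84 + 19738 = 19822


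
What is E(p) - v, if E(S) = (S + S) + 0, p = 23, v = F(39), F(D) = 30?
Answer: 16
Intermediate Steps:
v = 30
E(S) = 2*S (E(S) = 2*S + 0 = 2*S)
E(p) - v = 2*23 - 1*30 = 46 - 30 = 16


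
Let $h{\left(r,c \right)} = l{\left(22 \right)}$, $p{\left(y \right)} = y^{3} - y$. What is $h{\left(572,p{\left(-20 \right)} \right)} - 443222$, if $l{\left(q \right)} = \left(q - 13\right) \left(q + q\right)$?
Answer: $-442826$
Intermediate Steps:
$l{\left(q \right)} = 2 q \left(-13 + q\right)$ ($l{\left(q \right)} = \left(-13 + q\right) 2 q = 2 q \left(-13 + q\right)$)
$h{\left(r,c \right)} = 396$ ($h{\left(r,c \right)} = 2 \cdot 22 \left(-13 + 22\right) = 2 \cdot 22 \cdot 9 = 396$)
$h{\left(572,p{\left(-20 \right)} \right)} - 443222 = 396 - 443222 = -442826$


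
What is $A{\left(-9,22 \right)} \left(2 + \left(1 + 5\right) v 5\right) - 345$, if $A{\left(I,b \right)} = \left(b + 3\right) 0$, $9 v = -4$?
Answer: $-345$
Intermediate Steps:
$v = - \frac{4}{9}$ ($v = \frac{1}{9} \left(-4\right) = - \frac{4}{9} \approx -0.44444$)
$A{\left(I,b \right)} = 0$ ($A{\left(I,b \right)} = \left(3 + b\right) 0 = 0$)
$A{\left(-9,22 \right)} \left(2 + \left(1 + 5\right) v 5\right) - 345 = 0 \left(2 + \left(1 + 5\right) \left(- \frac{4}{9}\right) 5\right) - 345 = 0 \left(2 + 6 \left(- \frac{4}{9}\right) 5\right) - 345 = 0 \left(2 - \frac{40}{3}\right) - 345 = 0 \left(- \frac{34}{3}\right) - 345 = 0 - 345 = -345$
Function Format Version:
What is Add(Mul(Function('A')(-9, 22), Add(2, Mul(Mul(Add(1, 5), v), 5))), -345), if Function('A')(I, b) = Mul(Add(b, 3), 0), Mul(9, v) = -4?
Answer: -345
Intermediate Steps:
v = Rational(-4, 9) (v = Mul(Rational(1, 9), -4) = Rational(-4, 9) ≈ -0.44444)
Function('A')(I, b) = 0 (Function('A')(I, b) = Mul(Add(3, b), 0) = 0)
Add(Mul(Function('A')(-9, 22), Add(2, Mul(Mul(Add(1, 5), v), 5))), -345) = Add(Mul(0, Add(2, Mul(Mul(Add(1, 5), Rational(-4, 9)), 5))), -345) = Add(Mul(0, Add(2, Mul(Mul(6, Rational(-4, 9)), 5))), -345) = Add(Mul(0, Add(2, Mul(Rational(-8, 3), 5))), -345) = Add(Mul(0, Add(2, Rational(-40, 3))), -345) = Add(Mul(0, Rational(-34, 3)), -345) = Add(0, -345) = -345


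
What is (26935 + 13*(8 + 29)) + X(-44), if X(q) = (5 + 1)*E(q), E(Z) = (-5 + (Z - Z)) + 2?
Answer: 27398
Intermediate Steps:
E(Z) = -3 (E(Z) = (-5 + 0) + 2 = -5 + 2 = -3)
X(q) = -18 (X(q) = (5 + 1)*(-3) = 6*(-3) = -18)
(26935 + 13*(8 + 29)) + X(-44) = (26935 + 13*(8 + 29)) - 18 = (26935 + 13*37) - 18 = (26935 + 481) - 18 = 27416 - 18 = 27398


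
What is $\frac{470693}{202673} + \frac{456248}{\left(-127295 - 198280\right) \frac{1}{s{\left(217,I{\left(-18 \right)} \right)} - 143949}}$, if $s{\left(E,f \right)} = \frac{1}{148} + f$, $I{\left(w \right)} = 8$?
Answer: $\frac{164159807613373139}{813818231025} \approx 2.0172 \cdot 10^{5}$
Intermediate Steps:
$s{\left(E,f \right)} = \frac{1}{148} + f$
$\frac{470693}{202673} + \frac{456248}{\left(-127295 - 198280\right) \frac{1}{s{\left(217,I{\left(-18 \right)} \right)} - 143949}} = \frac{470693}{202673} + \frac{456248}{\left(-127295 - 198280\right) \frac{1}{\left(\frac{1}{148} + 8\right) - 143949}} = 470693 \cdot \frac{1}{202673} + \frac{456248}{\left(-325575\right) \frac{1}{\frac{1185}{148} - 143949}} = \frac{470693}{202673} + \frac{456248}{\left(-325575\right) \frac{1}{- \frac{21303267}{148}}} = \frac{470693}{202673} + \frac{456248}{\left(-325575\right) \left(- \frac{148}{21303267}\right)} = \frac{470693}{202673} + \frac{456248}{\frac{16061700}{7101089}} = \frac{470693}{202673} + 456248 \cdot \frac{7101089}{16061700} = \frac{470693}{202673} + \frac{809964413518}{4015425} = \frac{164159807613373139}{813818231025}$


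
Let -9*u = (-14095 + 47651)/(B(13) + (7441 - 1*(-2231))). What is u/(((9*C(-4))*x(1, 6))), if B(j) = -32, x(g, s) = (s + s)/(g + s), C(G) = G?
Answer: 58723/9370080 ≈ 0.0062671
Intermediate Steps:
x(g, s) = 2*s/(g + s) (x(g, s) = (2*s)/(g + s) = 2*s/(g + s))
u = -8389/21690 (u = -(-14095 + 47651)/(9*(-32 + (7441 - 1*(-2231)))) = -33556/(9*(-32 + (7441 + 2231))) = -33556/(9*(-32 + 9672)) = -33556/(9*9640) = -⅑*8389/2410 = -8389/21690 ≈ -0.38677)
u/(((9*C(-4))*x(1, 6))) = -8389/(21690*((9*(-4))*(2*6/(1 + 6)))) = -8389/(21690*((-72*6/7))) = -8389/(21690*((-36*12/7))) = -8389/(21690*(-432/7)) = -8389/21690*(-7/432) = 58723/9370080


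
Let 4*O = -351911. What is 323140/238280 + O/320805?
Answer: 8270158943/7644141540 ≈ 1.0819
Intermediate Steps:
O = -351911/4 (O = (¼)*(-351911) = -351911/4 ≈ -87978.)
323140/238280 + O/320805 = 323140/238280 - 351911/4/320805 = 323140*(1/238280) - 351911/4*1/320805 = 16157/11914 - 351911/1283220 = 8270158943/7644141540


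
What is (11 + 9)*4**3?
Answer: 1280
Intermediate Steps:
(11 + 9)*4**3 = 20*64 = 1280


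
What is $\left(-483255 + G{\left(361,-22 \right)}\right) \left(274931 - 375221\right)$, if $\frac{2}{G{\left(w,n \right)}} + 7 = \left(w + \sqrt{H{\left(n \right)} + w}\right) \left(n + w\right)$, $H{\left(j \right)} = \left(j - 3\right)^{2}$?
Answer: $\frac{360138368391179971170}{7430797139} + \frac{33998310 \sqrt{986}}{7430797139} \approx 4.8466 \cdot 10^{10}$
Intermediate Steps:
$H{\left(j \right)} = \left(-3 + j\right)^{2}$
$G{\left(w,n \right)} = \frac{2}{-7 + \left(n + w\right) \left(w + \sqrt{w + \left(-3 + n\right)^{2}}\right)}$ ($G{\left(w,n \right)} = \frac{2}{-7 + \left(w + \sqrt{\left(-3 + n\right)^{2} + w}\right) \left(n + w\right)} = \frac{2}{-7 + \left(w + \sqrt{w + \left(-3 + n\right)^{2}}\right) \left(n + w\right)} = \frac{2}{-7 + \left(n + w\right) \left(w + \sqrt{w + \left(-3 + n\right)^{2}}\right)}$)
$\left(-483255 + G{\left(361,-22 \right)}\right) \left(274931 - 375221\right) = \left(-483255 + \frac{2}{-7 + 361^{2} - 7942 - 22 \sqrt{361 + \left(-3 - 22\right)^{2}} + 361 \sqrt{361 + \left(-3 - 22\right)^{2}}}\right) \left(274931 - 375221\right) = \left(-483255 + \frac{2}{-7 + 130321 - 7942 - 22 \sqrt{361 + \left(-25\right)^{2}} + 361 \sqrt{361 + \left(-25\right)^{2}}}\right) \left(274931 - 375221\right) = \left(-483255 + \frac{2}{-7 + 130321 - 7942 - 22 \sqrt{361 + 625} + 361 \sqrt{361 + 625}}\right) \left(274931 - 375221\right) = \left(-483255 + \frac{2}{-7 + 130321 - 7942 - 22 \sqrt{986} + 361 \sqrt{986}}\right) \left(-100290\right) = \left(-483255 + \frac{2}{122372 + 339 \sqrt{986}}\right) \left(-100290\right) = 48465643950 - \frac{200580}{122372 + 339 \sqrt{986}}$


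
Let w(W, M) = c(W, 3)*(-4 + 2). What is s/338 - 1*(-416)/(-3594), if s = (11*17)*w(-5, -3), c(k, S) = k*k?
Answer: -8436127/303693 ≈ -27.778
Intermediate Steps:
c(k, S) = k**2
w(W, M) = -2*W**2 (w(W, M) = W**2*(-4 + 2) = W**2*(-2) = -2*W**2)
s = -9350 (s = (11*17)*(-2*(-5)**2) = 187*(-2*25) = 187*(-50) = -9350)
s/338 - 1*(-416)/(-3594) = -9350/338 - 1*(-416)/(-3594) = -9350*1/338 + 416*(-1/3594) = -4675/169 - 208/1797 = -8436127/303693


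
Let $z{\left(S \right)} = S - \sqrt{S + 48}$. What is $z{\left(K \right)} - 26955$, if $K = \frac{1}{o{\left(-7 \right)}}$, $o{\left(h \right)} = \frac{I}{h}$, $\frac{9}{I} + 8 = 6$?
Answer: $- \frac{242581}{9} - \frac{\sqrt{446}}{3} \approx -26961.0$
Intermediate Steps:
$I = - \frac{9}{2}$ ($I = \frac{9}{-8 + 6} = \frac{9}{-2} = 9 \left(- \frac{1}{2}\right) = - \frac{9}{2} \approx -4.5$)
$o{\left(h \right)} = - \frac{9}{2 h}$
$K = \frac{14}{9}$ ($K = \frac{1}{\left(- \frac{9}{2}\right) \frac{1}{-7}} = \frac{1}{\left(- \frac{9}{2}\right) \left(- \frac{1}{7}\right)} = \frac{1}{\frac{9}{14}} = \frac{14}{9} \approx 1.5556$)
$z{\left(S \right)} = S - \sqrt{48 + S}$
$z{\left(K \right)} - 26955 = \left(\frac{14}{9} - \sqrt{48 + \frac{14}{9}}\right) - 26955 = \left(\frac{14}{9} - \sqrt{\frac{446}{9}}\right) - 26955 = \left(\frac{14}{9} - \frac{\sqrt{446}}{3}\right) - 26955 = - \frac{242581}{9} - \frac{\sqrt{446}}{3}$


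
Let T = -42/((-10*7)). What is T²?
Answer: 9/25 ≈ 0.36000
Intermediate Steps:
T = ⅗ (T = -42/(-70) = -42*(-1/70) = ⅗ ≈ 0.60000)
T² = (⅗)² = 9/25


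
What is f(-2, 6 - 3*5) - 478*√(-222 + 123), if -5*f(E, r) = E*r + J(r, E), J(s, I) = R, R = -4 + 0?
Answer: -14/5 - 1434*I*√11 ≈ -2.8 - 4756.0*I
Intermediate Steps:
R = -4
J(s, I) = -4
f(E, r) = ⅘ - E*r/5 (f(E, r) = -(E*r - 4)/5 = -(-4 + E*r)/5 = ⅘ - E*r/5)
f(-2, 6 - 3*5) - 478*√(-222 + 123) = (⅘ - ⅕*(-2)*(6 - 3*5)) - 478*√(-222 + 123) = (⅘ - ⅕*(-2)*(6 - 15)) - 1434*I*√11 = (⅘ - ⅕*(-2)*(-9)) - 1434*I*√11 = (⅘ - 18/5) - 1434*I*√11 = -14/5 - 1434*I*√11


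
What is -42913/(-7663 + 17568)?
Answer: -42913/9905 ≈ -4.3325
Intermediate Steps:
-42913/(-7663 + 17568) = -42913/9905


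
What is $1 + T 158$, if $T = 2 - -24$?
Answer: $4109$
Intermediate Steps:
$T = 26$ ($T = 2 + 24 = 26$)
$1 + T 158 = 1 + 26 \cdot 158 = 1 + 4108 = 4109$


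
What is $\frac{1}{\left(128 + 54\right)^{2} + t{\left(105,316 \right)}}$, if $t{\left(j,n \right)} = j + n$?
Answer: $\frac{1}{33545} \approx 2.9811 \cdot 10^{-5}$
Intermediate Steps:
$\frac{1}{\left(128 + 54\right)^{2} + t{\left(105,316 \right)}} = \frac{1}{\left(128 + 54\right)^{2} + \left(105 + 316\right)} = \frac{1}{182^{2} + 421} = \frac{1}{33124 + 421} = \frac{1}{33545}$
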